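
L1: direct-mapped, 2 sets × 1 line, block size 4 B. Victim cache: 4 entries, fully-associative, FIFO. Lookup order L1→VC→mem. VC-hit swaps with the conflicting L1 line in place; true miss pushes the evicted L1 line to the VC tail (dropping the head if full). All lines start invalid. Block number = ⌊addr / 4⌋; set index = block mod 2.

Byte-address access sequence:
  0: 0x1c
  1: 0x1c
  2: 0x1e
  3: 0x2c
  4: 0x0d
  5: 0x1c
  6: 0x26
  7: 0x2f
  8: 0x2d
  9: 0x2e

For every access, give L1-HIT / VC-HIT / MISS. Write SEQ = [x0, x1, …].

  [0] addr=0x1c blk=7 s=1: MISS | VC []
  [1] addr=0x1c blk=7 s=1: L1-HIT | VC []
  [2] addr=0x1e blk=7 s=1: L1-HIT | VC []
  [3] addr=0x2c blk=11 s=1: MISS | VC [7]
  [4] addr=0xd blk=3 s=1: MISS | VC [7, 11]
  [5] addr=0x1c blk=7 s=1: VC-HIT | VC [3, 11]
  [6] addr=0x26 blk=9 s=1: MISS | VC [3, 11, 7]
  [7] addr=0x2f blk=11 s=1: VC-HIT | VC [3, 9, 7]
  [8] addr=0x2d blk=11 s=1: L1-HIT | VC [3, 9, 7]
  [9] addr=0x2e blk=11 s=1: L1-HIT | VC [3, 9, 7]

SEQ = [MISS, L1-HIT, L1-HIT, MISS, MISS, VC-HIT, MISS, VC-HIT, L1-HIT, L1-HIT]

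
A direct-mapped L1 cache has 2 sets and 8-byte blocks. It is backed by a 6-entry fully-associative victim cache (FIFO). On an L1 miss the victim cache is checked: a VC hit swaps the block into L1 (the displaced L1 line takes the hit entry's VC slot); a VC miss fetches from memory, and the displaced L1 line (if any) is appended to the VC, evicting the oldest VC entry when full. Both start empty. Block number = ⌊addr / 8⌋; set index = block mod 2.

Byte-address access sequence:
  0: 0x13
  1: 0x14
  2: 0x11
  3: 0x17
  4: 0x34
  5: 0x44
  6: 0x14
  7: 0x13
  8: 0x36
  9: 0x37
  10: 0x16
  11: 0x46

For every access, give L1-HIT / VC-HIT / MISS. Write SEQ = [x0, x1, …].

0: 0x13 (blk 2, set 0) → MISS  vc=[]
1: 0x14 (blk 2, set 0) → L1-HIT  vc=[]
2: 0x11 (blk 2, set 0) → L1-HIT  vc=[]
3: 0x17 (blk 2, set 0) → L1-HIT  vc=[]
4: 0x34 (blk 6, set 0) → MISS  vc=[2]
5: 0x44 (blk 8, set 0) → MISS  vc=[2, 6]
6: 0x14 (blk 2, set 0) → VC-HIT  vc=[8, 6]
7: 0x13 (blk 2, set 0) → L1-HIT  vc=[8, 6]
8: 0x36 (blk 6, set 0) → VC-HIT  vc=[8, 2]
9: 0x37 (blk 6, set 0) → L1-HIT  vc=[8, 2]
10: 0x16 (blk 2, set 0) → VC-HIT  vc=[8, 6]
11: 0x46 (blk 8, set 0) → VC-HIT  vc=[2, 6]

SEQ = [MISS, L1-HIT, L1-HIT, L1-HIT, MISS, MISS, VC-HIT, L1-HIT, VC-HIT, L1-HIT, VC-HIT, VC-HIT]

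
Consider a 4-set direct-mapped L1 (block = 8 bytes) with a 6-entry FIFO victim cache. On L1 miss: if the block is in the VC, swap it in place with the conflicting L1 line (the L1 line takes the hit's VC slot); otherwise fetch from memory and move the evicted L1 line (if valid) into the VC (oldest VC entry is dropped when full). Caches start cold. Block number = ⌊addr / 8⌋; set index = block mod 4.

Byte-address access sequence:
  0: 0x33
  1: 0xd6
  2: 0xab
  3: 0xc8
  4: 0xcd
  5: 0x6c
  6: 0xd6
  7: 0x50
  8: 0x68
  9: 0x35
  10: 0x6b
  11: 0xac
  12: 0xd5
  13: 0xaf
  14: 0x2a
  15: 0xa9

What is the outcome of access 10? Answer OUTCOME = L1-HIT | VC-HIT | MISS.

OUTCOME = L1-HIT

  [0] addr=0x33 blk=6 s=2: MISS | VC []
  [1] addr=0xd6 blk=26 s=2: MISS | VC [6]
  [2] addr=0xab blk=21 s=1: MISS | VC [6]
  [3] addr=0xc8 blk=25 s=1: MISS | VC [6, 21]
  [4] addr=0xcd blk=25 s=1: L1-HIT | VC [6, 21]
  [5] addr=0x6c blk=13 s=1: MISS | VC [6, 21, 25]
  [6] addr=0xd6 blk=26 s=2: L1-HIT | VC [6, 21, 25]
  [7] addr=0x50 blk=10 s=2: MISS | VC [6, 21, 25, 26]
  [8] addr=0x68 blk=13 s=1: L1-HIT | VC [6, 21, 25, 26]
  [9] addr=0x35 blk=6 s=2: VC-HIT | VC [10, 21, 25, 26]
  [10] addr=0x6b blk=13 s=1: L1-HIT | VC [10, 21, 25, 26]
  [11] addr=0xac blk=21 s=1: VC-HIT | VC [10, 13, 25, 26]
  [12] addr=0xd5 blk=26 s=2: VC-HIT | VC [10, 13, 25, 6]
  [13] addr=0xaf blk=21 s=1: L1-HIT | VC [10, 13, 25, 6]
  [14] addr=0x2a blk=5 s=1: MISS | VC [10, 13, 25, 6, 21]
  [15] addr=0xa9 blk=21 s=1: VC-HIT | VC [10, 13, 25, 6, 5]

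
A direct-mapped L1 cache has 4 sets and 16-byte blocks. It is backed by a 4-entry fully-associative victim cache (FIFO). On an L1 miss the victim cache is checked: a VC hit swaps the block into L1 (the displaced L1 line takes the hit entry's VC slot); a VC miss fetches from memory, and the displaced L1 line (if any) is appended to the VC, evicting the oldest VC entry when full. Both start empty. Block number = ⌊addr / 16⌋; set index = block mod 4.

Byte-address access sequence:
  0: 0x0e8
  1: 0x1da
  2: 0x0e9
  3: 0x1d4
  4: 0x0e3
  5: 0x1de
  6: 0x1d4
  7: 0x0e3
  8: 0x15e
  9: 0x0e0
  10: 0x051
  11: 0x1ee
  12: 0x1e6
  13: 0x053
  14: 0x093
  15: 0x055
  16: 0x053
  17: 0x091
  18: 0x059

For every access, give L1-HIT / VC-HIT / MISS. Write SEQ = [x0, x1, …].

SEQ = [MISS, MISS, L1-HIT, L1-HIT, L1-HIT, L1-HIT, L1-HIT, L1-HIT, MISS, L1-HIT, MISS, MISS, L1-HIT, L1-HIT, MISS, VC-HIT, L1-HIT, VC-HIT, VC-HIT]

0: 0xe8 (blk 14, set 2) → MISS  vc=[]
1: 0x1da (blk 29, set 1) → MISS  vc=[]
2: 0xe9 (blk 14, set 2) → L1-HIT  vc=[]
3: 0x1d4 (blk 29, set 1) → L1-HIT  vc=[]
4: 0xe3 (blk 14, set 2) → L1-HIT  vc=[]
5: 0x1de (blk 29, set 1) → L1-HIT  vc=[]
6: 0x1d4 (blk 29, set 1) → L1-HIT  vc=[]
7: 0xe3 (blk 14, set 2) → L1-HIT  vc=[]
8: 0x15e (blk 21, set 1) → MISS  vc=[29]
9: 0xe0 (blk 14, set 2) → L1-HIT  vc=[29]
10: 0x51 (blk 5, set 1) → MISS  vc=[29, 21]
11: 0x1ee (blk 30, set 2) → MISS  vc=[29, 21, 14]
12: 0x1e6 (blk 30, set 2) → L1-HIT  vc=[29, 21, 14]
13: 0x53 (blk 5, set 1) → L1-HIT  vc=[29, 21, 14]
14: 0x93 (blk 9, set 1) → MISS  vc=[29, 21, 14, 5]
15: 0x55 (blk 5, set 1) → VC-HIT  vc=[29, 21, 14, 9]
16: 0x53 (blk 5, set 1) → L1-HIT  vc=[29, 21, 14, 9]
17: 0x91 (blk 9, set 1) → VC-HIT  vc=[29, 21, 14, 5]
18: 0x59 (blk 5, set 1) → VC-HIT  vc=[29, 21, 14, 9]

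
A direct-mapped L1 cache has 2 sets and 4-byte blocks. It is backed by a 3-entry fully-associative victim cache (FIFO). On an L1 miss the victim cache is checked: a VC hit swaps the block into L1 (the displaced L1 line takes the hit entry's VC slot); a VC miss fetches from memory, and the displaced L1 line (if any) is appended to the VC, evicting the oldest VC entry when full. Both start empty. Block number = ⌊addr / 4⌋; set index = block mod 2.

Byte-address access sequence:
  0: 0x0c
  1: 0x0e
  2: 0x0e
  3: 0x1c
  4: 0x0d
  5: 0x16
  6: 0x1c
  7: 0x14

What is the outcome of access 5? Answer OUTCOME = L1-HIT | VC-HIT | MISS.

OUTCOME = MISS

#0 0xc→b3/s1 MISS; vc=[]
#1 0xe→b3/s1 L1-HIT; vc=[]
#2 0xe→b3/s1 L1-HIT; vc=[]
#3 0x1c→b7/s1 MISS; vc=[3]
#4 0xd→b3/s1 VC-HIT; vc=[7]
#5 0x16→b5/s1 MISS; vc=[7,3]
#6 0x1c→b7/s1 VC-HIT; vc=[5,3]
#7 0x14→b5/s1 VC-HIT; vc=[7,3]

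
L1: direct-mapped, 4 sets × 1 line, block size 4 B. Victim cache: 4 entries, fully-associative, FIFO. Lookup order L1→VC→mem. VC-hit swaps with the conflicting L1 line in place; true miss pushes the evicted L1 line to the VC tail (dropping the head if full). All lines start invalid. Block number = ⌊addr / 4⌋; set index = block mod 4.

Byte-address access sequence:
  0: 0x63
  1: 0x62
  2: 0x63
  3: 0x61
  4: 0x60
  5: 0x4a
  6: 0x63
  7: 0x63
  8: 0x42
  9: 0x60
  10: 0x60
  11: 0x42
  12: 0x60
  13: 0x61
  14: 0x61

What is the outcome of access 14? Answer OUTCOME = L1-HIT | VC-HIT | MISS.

OUTCOME = L1-HIT

#0 0x63→b24/s0 MISS; vc=[]
#1 0x62→b24/s0 L1-HIT; vc=[]
#2 0x63→b24/s0 L1-HIT; vc=[]
#3 0x61→b24/s0 L1-HIT; vc=[]
#4 0x60→b24/s0 L1-HIT; vc=[]
#5 0x4a→b18/s2 MISS; vc=[]
#6 0x63→b24/s0 L1-HIT; vc=[]
#7 0x63→b24/s0 L1-HIT; vc=[]
#8 0x42→b16/s0 MISS; vc=[24]
#9 0x60→b24/s0 VC-HIT; vc=[16]
#10 0x60→b24/s0 L1-HIT; vc=[16]
#11 0x42→b16/s0 VC-HIT; vc=[24]
#12 0x60→b24/s0 VC-HIT; vc=[16]
#13 0x61→b24/s0 L1-HIT; vc=[16]
#14 0x61→b24/s0 L1-HIT; vc=[16]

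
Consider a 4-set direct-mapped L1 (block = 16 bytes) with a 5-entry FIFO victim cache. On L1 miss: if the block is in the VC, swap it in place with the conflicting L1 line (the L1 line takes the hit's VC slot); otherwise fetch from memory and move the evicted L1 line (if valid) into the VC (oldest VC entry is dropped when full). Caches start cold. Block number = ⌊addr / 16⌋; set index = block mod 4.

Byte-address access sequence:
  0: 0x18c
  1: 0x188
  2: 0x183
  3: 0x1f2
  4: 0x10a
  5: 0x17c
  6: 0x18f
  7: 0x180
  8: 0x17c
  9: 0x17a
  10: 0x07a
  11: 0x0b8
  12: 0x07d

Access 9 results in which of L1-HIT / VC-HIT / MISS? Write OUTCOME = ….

OUTCOME = L1-HIT

#0 0x18c→b24/s0 MISS; vc=[]
#1 0x188→b24/s0 L1-HIT; vc=[]
#2 0x183→b24/s0 L1-HIT; vc=[]
#3 0x1f2→b31/s3 MISS; vc=[]
#4 0x10a→b16/s0 MISS; vc=[24]
#5 0x17c→b23/s3 MISS; vc=[24,31]
#6 0x18f→b24/s0 VC-HIT; vc=[16,31]
#7 0x180→b24/s0 L1-HIT; vc=[16,31]
#8 0x17c→b23/s3 L1-HIT; vc=[16,31]
#9 0x17a→b23/s3 L1-HIT; vc=[16,31]
#10 0x7a→b7/s3 MISS; vc=[16,31,23]
#11 0xb8→b11/s3 MISS; vc=[16,31,23,7]
#12 0x7d→b7/s3 VC-HIT; vc=[16,31,23,11]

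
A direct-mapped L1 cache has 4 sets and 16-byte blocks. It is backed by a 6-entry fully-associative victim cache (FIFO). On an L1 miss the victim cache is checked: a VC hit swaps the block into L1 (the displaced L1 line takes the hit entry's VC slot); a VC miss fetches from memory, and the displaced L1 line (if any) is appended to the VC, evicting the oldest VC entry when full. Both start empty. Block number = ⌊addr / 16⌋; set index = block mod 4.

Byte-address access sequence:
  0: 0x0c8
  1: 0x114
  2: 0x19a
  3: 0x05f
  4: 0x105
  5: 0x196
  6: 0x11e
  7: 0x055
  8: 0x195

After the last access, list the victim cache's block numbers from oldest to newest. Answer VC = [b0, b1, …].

VC = [5, 17, 12]

#0 0xc8→b12/s0 MISS; vc=[]
#1 0x114→b17/s1 MISS; vc=[]
#2 0x19a→b25/s1 MISS; vc=[17]
#3 0x5f→b5/s1 MISS; vc=[17,25]
#4 0x105→b16/s0 MISS; vc=[17,25,12]
#5 0x196→b25/s1 VC-HIT; vc=[17,5,12]
#6 0x11e→b17/s1 VC-HIT; vc=[25,5,12]
#7 0x55→b5/s1 VC-HIT; vc=[25,17,12]
#8 0x195→b25/s1 VC-HIT; vc=[5,17,12]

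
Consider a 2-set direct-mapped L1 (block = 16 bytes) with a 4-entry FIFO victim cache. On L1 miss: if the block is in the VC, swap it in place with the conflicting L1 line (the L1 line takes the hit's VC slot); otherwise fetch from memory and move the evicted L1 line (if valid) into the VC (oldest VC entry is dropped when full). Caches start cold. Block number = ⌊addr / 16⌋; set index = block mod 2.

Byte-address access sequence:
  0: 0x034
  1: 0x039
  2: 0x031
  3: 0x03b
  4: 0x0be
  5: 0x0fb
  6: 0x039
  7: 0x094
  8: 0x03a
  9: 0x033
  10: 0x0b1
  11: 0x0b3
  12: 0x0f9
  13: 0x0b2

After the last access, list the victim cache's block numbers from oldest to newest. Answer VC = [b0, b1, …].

VC = [15, 3, 9]

0: 0x34 (blk 3, set 1) → MISS  vc=[]
1: 0x39 (blk 3, set 1) → L1-HIT  vc=[]
2: 0x31 (blk 3, set 1) → L1-HIT  vc=[]
3: 0x3b (blk 3, set 1) → L1-HIT  vc=[]
4: 0xbe (blk 11, set 1) → MISS  vc=[3]
5: 0xfb (blk 15, set 1) → MISS  vc=[3, 11]
6: 0x39 (blk 3, set 1) → VC-HIT  vc=[15, 11]
7: 0x94 (blk 9, set 1) → MISS  vc=[15, 11, 3]
8: 0x3a (blk 3, set 1) → VC-HIT  vc=[15, 11, 9]
9: 0x33 (blk 3, set 1) → L1-HIT  vc=[15, 11, 9]
10: 0xb1 (blk 11, set 1) → VC-HIT  vc=[15, 3, 9]
11: 0xb3 (blk 11, set 1) → L1-HIT  vc=[15, 3, 9]
12: 0xf9 (blk 15, set 1) → VC-HIT  vc=[11, 3, 9]
13: 0xb2 (blk 11, set 1) → VC-HIT  vc=[15, 3, 9]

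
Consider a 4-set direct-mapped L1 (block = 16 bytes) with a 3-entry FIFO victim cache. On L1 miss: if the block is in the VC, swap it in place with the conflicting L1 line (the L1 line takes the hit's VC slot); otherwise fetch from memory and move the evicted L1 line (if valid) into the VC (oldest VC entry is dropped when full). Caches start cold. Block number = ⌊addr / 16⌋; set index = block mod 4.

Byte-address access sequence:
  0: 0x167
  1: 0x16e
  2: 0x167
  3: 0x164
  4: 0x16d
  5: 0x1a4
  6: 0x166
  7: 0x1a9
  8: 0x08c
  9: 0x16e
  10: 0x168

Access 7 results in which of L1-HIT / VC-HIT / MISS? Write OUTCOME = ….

  [0] addr=0x167 blk=22 s=2: MISS | VC []
  [1] addr=0x16e blk=22 s=2: L1-HIT | VC []
  [2] addr=0x167 blk=22 s=2: L1-HIT | VC []
  [3] addr=0x164 blk=22 s=2: L1-HIT | VC []
  [4] addr=0x16d blk=22 s=2: L1-HIT | VC []
  [5] addr=0x1a4 blk=26 s=2: MISS | VC [22]
  [6] addr=0x166 blk=22 s=2: VC-HIT | VC [26]
  [7] addr=0x1a9 blk=26 s=2: VC-HIT | VC [22]
  [8] addr=0x8c blk=8 s=0: MISS | VC [22]
  [9] addr=0x16e blk=22 s=2: VC-HIT | VC [26]
  [10] addr=0x168 blk=22 s=2: L1-HIT | VC [26]

OUTCOME = VC-HIT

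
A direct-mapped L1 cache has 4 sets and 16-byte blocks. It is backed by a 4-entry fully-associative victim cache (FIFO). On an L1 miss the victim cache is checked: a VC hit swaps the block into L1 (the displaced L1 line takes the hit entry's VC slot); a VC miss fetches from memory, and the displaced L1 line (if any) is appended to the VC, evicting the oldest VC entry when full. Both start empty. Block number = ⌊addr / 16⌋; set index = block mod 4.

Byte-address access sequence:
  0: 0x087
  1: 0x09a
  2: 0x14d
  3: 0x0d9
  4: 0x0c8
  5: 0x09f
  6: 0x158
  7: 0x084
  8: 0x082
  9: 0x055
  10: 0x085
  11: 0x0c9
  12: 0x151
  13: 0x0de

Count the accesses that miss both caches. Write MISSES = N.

#0 0x87→b8/s0 MISS; vc=[]
#1 0x9a→b9/s1 MISS; vc=[]
#2 0x14d→b20/s0 MISS; vc=[8]
#3 0xd9→b13/s1 MISS; vc=[8,9]
#4 0xc8→b12/s0 MISS; vc=[8,9,20]
#5 0x9f→b9/s1 VC-HIT; vc=[8,13,20]
#6 0x158→b21/s1 MISS; vc=[8,13,20,9]
#7 0x84→b8/s0 VC-HIT; vc=[12,13,20,9]
#8 0x82→b8/s0 L1-HIT; vc=[12,13,20,9]
#9 0x55→b5/s1 MISS; vc=[13,20,9,21]
#10 0x85→b8/s0 L1-HIT; vc=[13,20,9,21]
#11 0xc9→b12/s0 MISS; vc=[20,9,21,8]
#12 0x151→b21/s1 VC-HIT; vc=[20,9,5,8]
#13 0xde→b13/s1 MISS; vc=[9,5,8,21]

MISSES = 9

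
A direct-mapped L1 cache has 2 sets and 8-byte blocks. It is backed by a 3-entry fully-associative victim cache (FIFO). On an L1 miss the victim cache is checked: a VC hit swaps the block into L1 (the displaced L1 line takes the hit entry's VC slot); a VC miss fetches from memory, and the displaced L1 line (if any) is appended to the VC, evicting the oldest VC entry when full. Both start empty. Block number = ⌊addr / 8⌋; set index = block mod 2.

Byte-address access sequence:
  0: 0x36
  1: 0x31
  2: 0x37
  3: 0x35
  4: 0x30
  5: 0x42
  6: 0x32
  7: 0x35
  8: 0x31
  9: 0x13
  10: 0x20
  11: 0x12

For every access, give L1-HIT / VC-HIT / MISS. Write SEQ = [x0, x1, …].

SEQ = [MISS, L1-HIT, L1-HIT, L1-HIT, L1-HIT, MISS, VC-HIT, L1-HIT, L1-HIT, MISS, MISS, VC-HIT]

0: 0x36 (blk 6, set 0) → MISS  vc=[]
1: 0x31 (blk 6, set 0) → L1-HIT  vc=[]
2: 0x37 (blk 6, set 0) → L1-HIT  vc=[]
3: 0x35 (blk 6, set 0) → L1-HIT  vc=[]
4: 0x30 (blk 6, set 0) → L1-HIT  vc=[]
5: 0x42 (blk 8, set 0) → MISS  vc=[6]
6: 0x32 (blk 6, set 0) → VC-HIT  vc=[8]
7: 0x35 (blk 6, set 0) → L1-HIT  vc=[8]
8: 0x31 (blk 6, set 0) → L1-HIT  vc=[8]
9: 0x13 (blk 2, set 0) → MISS  vc=[8, 6]
10: 0x20 (blk 4, set 0) → MISS  vc=[8, 6, 2]
11: 0x12 (blk 2, set 0) → VC-HIT  vc=[8, 6, 4]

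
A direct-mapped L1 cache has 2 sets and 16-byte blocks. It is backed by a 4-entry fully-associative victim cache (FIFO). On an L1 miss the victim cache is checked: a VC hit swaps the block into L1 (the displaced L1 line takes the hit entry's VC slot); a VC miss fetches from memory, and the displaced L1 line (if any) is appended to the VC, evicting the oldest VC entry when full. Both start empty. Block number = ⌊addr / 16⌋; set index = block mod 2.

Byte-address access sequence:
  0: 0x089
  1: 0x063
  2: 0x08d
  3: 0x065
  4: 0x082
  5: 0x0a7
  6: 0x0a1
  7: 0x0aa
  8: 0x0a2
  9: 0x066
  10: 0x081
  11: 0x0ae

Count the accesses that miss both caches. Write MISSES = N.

MISSES = 3

  [0] addr=0x89 blk=8 s=0: MISS | VC []
  [1] addr=0x63 blk=6 s=0: MISS | VC [8]
  [2] addr=0x8d blk=8 s=0: VC-HIT | VC [6]
  [3] addr=0x65 blk=6 s=0: VC-HIT | VC [8]
  [4] addr=0x82 blk=8 s=0: VC-HIT | VC [6]
  [5] addr=0xa7 blk=10 s=0: MISS | VC [6, 8]
  [6] addr=0xa1 blk=10 s=0: L1-HIT | VC [6, 8]
  [7] addr=0xaa blk=10 s=0: L1-HIT | VC [6, 8]
  [8] addr=0xa2 blk=10 s=0: L1-HIT | VC [6, 8]
  [9] addr=0x66 blk=6 s=0: VC-HIT | VC [10, 8]
  [10] addr=0x81 blk=8 s=0: VC-HIT | VC [10, 6]
  [11] addr=0xae blk=10 s=0: VC-HIT | VC [8, 6]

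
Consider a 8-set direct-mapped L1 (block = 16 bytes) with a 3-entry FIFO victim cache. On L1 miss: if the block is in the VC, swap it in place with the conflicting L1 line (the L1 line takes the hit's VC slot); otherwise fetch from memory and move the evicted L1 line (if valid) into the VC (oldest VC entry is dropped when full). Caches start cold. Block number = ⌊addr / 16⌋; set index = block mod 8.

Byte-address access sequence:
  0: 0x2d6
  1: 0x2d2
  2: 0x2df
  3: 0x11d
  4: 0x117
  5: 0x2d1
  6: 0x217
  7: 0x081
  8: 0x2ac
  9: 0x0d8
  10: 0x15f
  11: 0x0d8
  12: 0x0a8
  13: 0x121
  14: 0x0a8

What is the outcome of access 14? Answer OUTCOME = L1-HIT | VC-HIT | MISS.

0: 0x2d6 (blk 45, set 5) → MISS  vc=[]
1: 0x2d2 (blk 45, set 5) → L1-HIT  vc=[]
2: 0x2df (blk 45, set 5) → L1-HIT  vc=[]
3: 0x11d (blk 17, set 1) → MISS  vc=[]
4: 0x117 (blk 17, set 1) → L1-HIT  vc=[]
5: 0x2d1 (blk 45, set 5) → L1-HIT  vc=[]
6: 0x217 (blk 33, set 1) → MISS  vc=[17]
7: 0x81 (blk 8, set 0) → MISS  vc=[17]
8: 0x2ac (blk 42, set 2) → MISS  vc=[17]
9: 0xd8 (blk 13, set 5) → MISS  vc=[17, 45]
10: 0x15f (blk 21, set 5) → MISS  vc=[17, 45, 13]
11: 0xd8 (blk 13, set 5) → VC-HIT  vc=[17, 45, 21]
12: 0xa8 (blk 10, set 2) → MISS  vc=[45, 21, 42]
13: 0x121 (blk 18, set 2) → MISS  vc=[21, 42, 10]
14: 0xa8 (blk 10, set 2) → VC-HIT  vc=[21, 42, 18]

OUTCOME = VC-HIT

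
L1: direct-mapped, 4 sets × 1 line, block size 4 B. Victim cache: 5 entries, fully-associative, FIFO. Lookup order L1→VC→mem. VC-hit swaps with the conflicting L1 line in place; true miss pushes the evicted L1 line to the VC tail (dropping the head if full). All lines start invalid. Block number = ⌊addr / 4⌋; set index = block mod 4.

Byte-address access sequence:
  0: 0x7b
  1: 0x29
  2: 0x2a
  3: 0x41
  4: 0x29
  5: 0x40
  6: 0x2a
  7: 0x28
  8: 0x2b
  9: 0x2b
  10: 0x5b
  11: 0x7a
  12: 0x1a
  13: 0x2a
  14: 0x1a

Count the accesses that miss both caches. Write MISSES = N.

  [0] addr=0x7b blk=30 s=2: MISS | VC []
  [1] addr=0x29 blk=10 s=2: MISS | VC [30]
  [2] addr=0x2a blk=10 s=2: L1-HIT | VC [30]
  [3] addr=0x41 blk=16 s=0: MISS | VC [30]
  [4] addr=0x29 blk=10 s=2: L1-HIT | VC [30]
  [5] addr=0x40 blk=16 s=0: L1-HIT | VC [30]
  [6] addr=0x2a blk=10 s=2: L1-HIT | VC [30]
  [7] addr=0x28 blk=10 s=2: L1-HIT | VC [30]
  [8] addr=0x2b blk=10 s=2: L1-HIT | VC [30]
  [9] addr=0x2b blk=10 s=2: L1-HIT | VC [30]
  [10] addr=0x5b blk=22 s=2: MISS | VC [30, 10]
  [11] addr=0x7a blk=30 s=2: VC-HIT | VC [22, 10]
  [12] addr=0x1a blk=6 s=2: MISS | VC [22, 10, 30]
  [13] addr=0x2a blk=10 s=2: VC-HIT | VC [22, 6, 30]
  [14] addr=0x1a blk=6 s=2: VC-HIT | VC [22, 10, 30]

MISSES = 5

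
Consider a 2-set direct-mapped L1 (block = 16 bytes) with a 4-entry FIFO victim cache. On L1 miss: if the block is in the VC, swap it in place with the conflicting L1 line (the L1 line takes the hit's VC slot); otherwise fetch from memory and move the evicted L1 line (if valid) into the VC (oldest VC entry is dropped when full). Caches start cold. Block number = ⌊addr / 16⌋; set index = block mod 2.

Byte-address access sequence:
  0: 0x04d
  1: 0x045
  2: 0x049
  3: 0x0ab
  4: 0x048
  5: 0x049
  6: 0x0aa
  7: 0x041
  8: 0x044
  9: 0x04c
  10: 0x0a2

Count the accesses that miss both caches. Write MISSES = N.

MISSES = 2

  [0] addr=0x4d blk=4 s=0: MISS | VC []
  [1] addr=0x45 blk=4 s=0: L1-HIT | VC []
  [2] addr=0x49 blk=4 s=0: L1-HIT | VC []
  [3] addr=0xab blk=10 s=0: MISS | VC [4]
  [4] addr=0x48 blk=4 s=0: VC-HIT | VC [10]
  [5] addr=0x49 blk=4 s=0: L1-HIT | VC [10]
  [6] addr=0xaa blk=10 s=0: VC-HIT | VC [4]
  [7] addr=0x41 blk=4 s=0: VC-HIT | VC [10]
  [8] addr=0x44 blk=4 s=0: L1-HIT | VC [10]
  [9] addr=0x4c blk=4 s=0: L1-HIT | VC [10]
  [10] addr=0xa2 blk=10 s=0: VC-HIT | VC [4]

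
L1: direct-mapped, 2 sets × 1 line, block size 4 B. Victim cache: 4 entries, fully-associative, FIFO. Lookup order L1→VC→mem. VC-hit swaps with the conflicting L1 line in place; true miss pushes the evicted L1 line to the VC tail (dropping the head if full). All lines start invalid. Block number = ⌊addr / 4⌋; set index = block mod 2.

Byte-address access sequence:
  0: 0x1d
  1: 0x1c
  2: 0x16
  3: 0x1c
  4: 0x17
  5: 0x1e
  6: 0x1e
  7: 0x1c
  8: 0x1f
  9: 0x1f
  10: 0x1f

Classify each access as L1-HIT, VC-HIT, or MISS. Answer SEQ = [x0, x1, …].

SEQ = [MISS, L1-HIT, MISS, VC-HIT, VC-HIT, VC-HIT, L1-HIT, L1-HIT, L1-HIT, L1-HIT, L1-HIT]

0: 0x1d (blk 7, set 1) → MISS  vc=[]
1: 0x1c (blk 7, set 1) → L1-HIT  vc=[]
2: 0x16 (blk 5, set 1) → MISS  vc=[7]
3: 0x1c (blk 7, set 1) → VC-HIT  vc=[5]
4: 0x17 (blk 5, set 1) → VC-HIT  vc=[7]
5: 0x1e (blk 7, set 1) → VC-HIT  vc=[5]
6: 0x1e (blk 7, set 1) → L1-HIT  vc=[5]
7: 0x1c (blk 7, set 1) → L1-HIT  vc=[5]
8: 0x1f (blk 7, set 1) → L1-HIT  vc=[5]
9: 0x1f (blk 7, set 1) → L1-HIT  vc=[5]
10: 0x1f (blk 7, set 1) → L1-HIT  vc=[5]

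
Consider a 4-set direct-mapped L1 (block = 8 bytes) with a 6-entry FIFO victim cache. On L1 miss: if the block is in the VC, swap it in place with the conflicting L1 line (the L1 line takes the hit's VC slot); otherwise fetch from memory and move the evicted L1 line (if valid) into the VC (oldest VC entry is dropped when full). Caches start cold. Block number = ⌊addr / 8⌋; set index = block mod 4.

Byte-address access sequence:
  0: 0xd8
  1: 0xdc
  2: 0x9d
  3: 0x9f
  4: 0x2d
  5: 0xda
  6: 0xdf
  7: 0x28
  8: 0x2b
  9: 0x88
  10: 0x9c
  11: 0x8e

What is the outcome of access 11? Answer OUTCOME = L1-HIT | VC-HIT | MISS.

OUTCOME = L1-HIT

  [0] addr=0xd8 blk=27 s=3: MISS | VC []
  [1] addr=0xdc blk=27 s=3: L1-HIT | VC []
  [2] addr=0x9d blk=19 s=3: MISS | VC [27]
  [3] addr=0x9f blk=19 s=3: L1-HIT | VC [27]
  [4] addr=0x2d blk=5 s=1: MISS | VC [27]
  [5] addr=0xda blk=27 s=3: VC-HIT | VC [19]
  [6] addr=0xdf blk=27 s=3: L1-HIT | VC [19]
  [7] addr=0x28 blk=5 s=1: L1-HIT | VC [19]
  [8] addr=0x2b blk=5 s=1: L1-HIT | VC [19]
  [9] addr=0x88 blk=17 s=1: MISS | VC [19, 5]
  [10] addr=0x9c blk=19 s=3: VC-HIT | VC [27, 5]
  [11] addr=0x8e blk=17 s=1: L1-HIT | VC [27, 5]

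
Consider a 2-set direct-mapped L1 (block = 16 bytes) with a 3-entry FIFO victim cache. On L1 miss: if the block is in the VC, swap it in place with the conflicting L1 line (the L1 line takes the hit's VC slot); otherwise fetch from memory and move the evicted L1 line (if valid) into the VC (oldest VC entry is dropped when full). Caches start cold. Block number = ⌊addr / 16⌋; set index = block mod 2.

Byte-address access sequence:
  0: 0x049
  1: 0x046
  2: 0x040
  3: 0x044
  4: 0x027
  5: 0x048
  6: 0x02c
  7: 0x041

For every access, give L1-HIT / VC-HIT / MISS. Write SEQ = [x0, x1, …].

#0 0x49→b4/s0 MISS; vc=[]
#1 0x46→b4/s0 L1-HIT; vc=[]
#2 0x40→b4/s0 L1-HIT; vc=[]
#3 0x44→b4/s0 L1-HIT; vc=[]
#4 0x27→b2/s0 MISS; vc=[4]
#5 0x48→b4/s0 VC-HIT; vc=[2]
#6 0x2c→b2/s0 VC-HIT; vc=[4]
#7 0x41→b4/s0 VC-HIT; vc=[2]

SEQ = [MISS, L1-HIT, L1-HIT, L1-HIT, MISS, VC-HIT, VC-HIT, VC-HIT]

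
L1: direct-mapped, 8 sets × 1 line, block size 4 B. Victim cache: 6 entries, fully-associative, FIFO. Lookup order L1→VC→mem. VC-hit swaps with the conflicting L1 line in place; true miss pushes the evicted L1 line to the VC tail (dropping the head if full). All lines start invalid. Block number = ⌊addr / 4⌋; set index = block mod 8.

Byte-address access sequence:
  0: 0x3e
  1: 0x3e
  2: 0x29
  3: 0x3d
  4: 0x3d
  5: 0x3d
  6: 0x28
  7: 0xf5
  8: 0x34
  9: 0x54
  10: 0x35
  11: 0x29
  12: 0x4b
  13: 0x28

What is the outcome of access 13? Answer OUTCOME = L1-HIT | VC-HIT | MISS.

OUTCOME = VC-HIT

#0 0x3e→b15/s7 MISS; vc=[]
#1 0x3e→b15/s7 L1-HIT; vc=[]
#2 0x29→b10/s2 MISS; vc=[]
#3 0x3d→b15/s7 L1-HIT; vc=[]
#4 0x3d→b15/s7 L1-HIT; vc=[]
#5 0x3d→b15/s7 L1-HIT; vc=[]
#6 0x28→b10/s2 L1-HIT; vc=[]
#7 0xf5→b61/s5 MISS; vc=[]
#8 0x34→b13/s5 MISS; vc=[61]
#9 0x54→b21/s5 MISS; vc=[61,13]
#10 0x35→b13/s5 VC-HIT; vc=[61,21]
#11 0x29→b10/s2 L1-HIT; vc=[61,21]
#12 0x4b→b18/s2 MISS; vc=[61,21,10]
#13 0x28→b10/s2 VC-HIT; vc=[61,21,18]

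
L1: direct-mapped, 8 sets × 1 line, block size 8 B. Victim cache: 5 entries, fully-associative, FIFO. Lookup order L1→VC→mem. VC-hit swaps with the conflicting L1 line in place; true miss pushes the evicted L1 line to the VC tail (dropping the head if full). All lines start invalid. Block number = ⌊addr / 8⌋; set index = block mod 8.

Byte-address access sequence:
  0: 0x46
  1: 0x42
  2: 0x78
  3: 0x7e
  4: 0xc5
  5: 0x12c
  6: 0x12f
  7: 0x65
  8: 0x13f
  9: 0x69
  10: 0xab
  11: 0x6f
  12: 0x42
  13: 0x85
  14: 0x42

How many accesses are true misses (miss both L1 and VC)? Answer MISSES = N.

#0 0x46→b8/s0 MISS; vc=[]
#1 0x42→b8/s0 L1-HIT; vc=[]
#2 0x78→b15/s7 MISS; vc=[]
#3 0x7e→b15/s7 L1-HIT; vc=[]
#4 0xc5→b24/s0 MISS; vc=[8]
#5 0x12c→b37/s5 MISS; vc=[8]
#6 0x12f→b37/s5 L1-HIT; vc=[8]
#7 0x65→b12/s4 MISS; vc=[8]
#8 0x13f→b39/s7 MISS; vc=[8,15]
#9 0x69→b13/s5 MISS; vc=[8,15,37]
#10 0xab→b21/s5 MISS; vc=[8,15,37,13]
#11 0x6f→b13/s5 VC-HIT; vc=[8,15,37,21]
#12 0x42→b8/s0 VC-HIT; vc=[24,15,37,21]
#13 0x85→b16/s0 MISS; vc=[24,15,37,21,8]
#14 0x42→b8/s0 VC-HIT; vc=[24,15,37,21,16]

MISSES = 9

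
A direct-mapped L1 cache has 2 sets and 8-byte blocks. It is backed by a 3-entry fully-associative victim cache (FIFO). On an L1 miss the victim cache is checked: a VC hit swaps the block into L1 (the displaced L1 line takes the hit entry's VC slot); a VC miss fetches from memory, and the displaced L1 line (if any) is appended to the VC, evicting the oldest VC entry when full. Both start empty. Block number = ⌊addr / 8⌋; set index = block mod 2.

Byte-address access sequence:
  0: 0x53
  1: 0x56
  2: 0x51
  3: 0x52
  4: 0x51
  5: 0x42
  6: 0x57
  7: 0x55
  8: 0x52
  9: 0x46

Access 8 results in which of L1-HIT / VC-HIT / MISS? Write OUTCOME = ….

OUTCOME = L1-HIT

  [0] addr=0x53 blk=10 s=0: MISS | VC []
  [1] addr=0x56 blk=10 s=0: L1-HIT | VC []
  [2] addr=0x51 blk=10 s=0: L1-HIT | VC []
  [3] addr=0x52 blk=10 s=0: L1-HIT | VC []
  [4] addr=0x51 blk=10 s=0: L1-HIT | VC []
  [5] addr=0x42 blk=8 s=0: MISS | VC [10]
  [6] addr=0x57 blk=10 s=0: VC-HIT | VC [8]
  [7] addr=0x55 blk=10 s=0: L1-HIT | VC [8]
  [8] addr=0x52 blk=10 s=0: L1-HIT | VC [8]
  [9] addr=0x46 blk=8 s=0: VC-HIT | VC [10]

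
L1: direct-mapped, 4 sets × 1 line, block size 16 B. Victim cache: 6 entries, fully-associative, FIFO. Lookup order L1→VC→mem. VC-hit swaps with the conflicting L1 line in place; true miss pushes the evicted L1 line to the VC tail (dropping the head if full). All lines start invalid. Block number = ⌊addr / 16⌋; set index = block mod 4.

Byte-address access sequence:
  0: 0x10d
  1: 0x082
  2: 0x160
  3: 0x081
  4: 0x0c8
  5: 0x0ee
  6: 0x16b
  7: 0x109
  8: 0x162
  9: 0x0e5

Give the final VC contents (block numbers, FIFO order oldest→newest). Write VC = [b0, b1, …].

  [0] addr=0x10d blk=16 s=0: MISS | VC []
  [1] addr=0x82 blk=8 s=0: MISS | VC [16]
  [2] addr=0x160 blk=22 s=2: MISS | VC [16]
  [3] addr=0x81 blk=8 s=0: L1-HIT | VC [16]
  [4] addr=0xc8 blk=12 s=0: MISS | VC [16, 8]
  [5] addr=0xee blk=14 s=2: MISS | VC [16, 8, 22]
  [6] addr=0x16b blk=22 s=2: VC-HIT | VC [16, 8, 14]
  [7] addr=0x109 blk=16 s=0: VC-HIT | VC [12, 8, 14]
  [8] addr=0x162 blk=22 s=2: L1-HIT | VC [12, 8, 14]
  [9] addr=0xe5 blk=14 s=2: VC-HIT | VC [12, 8, 22]

VC = [12, 8, 22]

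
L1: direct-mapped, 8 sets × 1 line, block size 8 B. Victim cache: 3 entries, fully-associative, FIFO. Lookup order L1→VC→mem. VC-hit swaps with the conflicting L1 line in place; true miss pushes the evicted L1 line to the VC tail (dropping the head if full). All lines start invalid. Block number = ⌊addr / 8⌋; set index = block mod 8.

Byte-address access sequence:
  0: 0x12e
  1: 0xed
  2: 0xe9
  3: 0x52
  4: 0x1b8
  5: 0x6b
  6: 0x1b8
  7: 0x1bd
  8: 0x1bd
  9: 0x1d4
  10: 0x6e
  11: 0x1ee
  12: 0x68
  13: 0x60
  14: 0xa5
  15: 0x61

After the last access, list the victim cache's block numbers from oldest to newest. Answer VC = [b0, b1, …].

  [0] addr=0x12e blk=37 s=5: MISS | VC []
  [1] addr=0xed blk=29 s=5: MISS | VC [37]
  [2] addr=0xe9 blk=29 s=5: L1-HIT | VC [37]
  [3] addr=0x52 blk=10 s=2: MISS | VC [37]
  [4] addr=0x1b8 blk=55 s=7: MISS | VC [37]
  [5] addr=0x6b blk=13 s=5: MISS | VC [37, 29]
  [6] addr=0x1b8 blk=55 s=7: L1-HIT | VC [37, 29]
  [7] addr=0x1bd blk=55 s=7: L1-HIT | VC [37, 29]
  [8] addr=0x1bd blk=55 s=7: L1-HIT | VC [37, 29]
  [9] addr=0x1d4 blk=58 s=2: MISS | VC [37, 29, 10]
  [10] addr=0x6e blk=13 s=5: L1-HIT | VC [37, 29, 10]
  [11] addr=0x1ee blk=61 s=5: MISS | VC [29, 10, 13]
  [12] addr=0x68 blk=13 s=5: VC-HIT | VC [29, 10, 61]
  [13] addr=0x60 blk=12 s=4: MISS | VC [29, 10, 61]
  [14] addr=0xa5 blk=20 s=4: MISS | VC [10, 61, 12]
  [15] addr=0x61 blk=12 s=4: VC-HIT | VC [10, 61, 20]

VC = [10, 61, 20]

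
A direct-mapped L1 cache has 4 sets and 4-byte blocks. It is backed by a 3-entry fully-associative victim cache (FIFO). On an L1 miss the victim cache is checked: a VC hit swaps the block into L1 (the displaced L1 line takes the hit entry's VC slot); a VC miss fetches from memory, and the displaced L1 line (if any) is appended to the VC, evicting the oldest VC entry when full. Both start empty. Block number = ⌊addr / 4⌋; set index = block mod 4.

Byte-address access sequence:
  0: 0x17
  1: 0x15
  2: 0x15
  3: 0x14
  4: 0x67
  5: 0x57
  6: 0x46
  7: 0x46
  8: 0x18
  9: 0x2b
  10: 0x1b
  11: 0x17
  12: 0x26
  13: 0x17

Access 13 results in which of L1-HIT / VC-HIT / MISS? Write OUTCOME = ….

OUTCOME = VC-HIT

0: 0x17 (blk 5, set 1) → MISS  vc=[]
1: 0x15 (blk 5, set 1) → L1-HIT  vc=[]
2: 0x15 (blk 5, set 1) → L1-HIT  vc=[]
3: 0x14 (blk 5, set 1) → L1-HIT  vc=[]
4: 0x67 (blk 25, set 1) → MISS  vc=[5]
5: 0x57 (blk 21, set 1) → MISS  vc=[5, 25]
6: 0x46 (blk 17, set 1) → MISS  vc=[5, 25, 21]
7: 0x46 (blk 17, set 1) → L1-HIT  vc=[5, 25, 21]
8: 0x18 (blk 6, set 2) → MISS  vc=[5, 25, 21]
9: 0x2b (blk 10, set 2) → MISS  vc=[25, 21, 6]
10: 0x1b (blk 6, set 2) → VC-HIT  vc=[25, 21, 10]
11: 0x17 (blk 5, set 1) → MISS  vc=[21, 10, 17]
12: 0x26 (blk 9, set 1) → MISS  vc=[10, 17, 5]
13: 0x17 (blk 5, set 1) → VC-HIT  vc=[10, 17, 9]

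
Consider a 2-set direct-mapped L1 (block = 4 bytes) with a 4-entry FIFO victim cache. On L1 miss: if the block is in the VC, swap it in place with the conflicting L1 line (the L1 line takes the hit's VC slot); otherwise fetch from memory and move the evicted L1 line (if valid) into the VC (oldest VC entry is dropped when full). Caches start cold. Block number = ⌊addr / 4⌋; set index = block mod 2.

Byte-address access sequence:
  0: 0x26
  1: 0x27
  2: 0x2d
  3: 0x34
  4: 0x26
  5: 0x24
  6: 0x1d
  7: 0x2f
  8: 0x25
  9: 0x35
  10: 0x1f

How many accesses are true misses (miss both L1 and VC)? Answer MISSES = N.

MISSES = 4

#0 0x26→b9/s1 MISS; vc=[]
#1 0x27→b9/s1 L1-HIT; vc=[]
#2 0x2d→b11/s1 MISS; vc=[9]
#3 0x34→b13/s1 MISS; vc=[9,11]
#4 0x26→b9/s1 VC-HIT; vc=[13,11]
#5 0x24→b9/s1 L1-HIT; vc=[13,11]
#6 0x1d→b7/s1 MISS; vc=[13,11,9]
#7 0x2f→b11/s1 VC-HIT; vc=[13,7,9]
#8 0x25→b9/s1 VC-HIT; vc=[13,7,11]
#9 0x35→b13/s1 VC-HIT; vc=[9,7,11]
#10 0x1f→b7/s1 VC-HIT; vc=[9,13,11]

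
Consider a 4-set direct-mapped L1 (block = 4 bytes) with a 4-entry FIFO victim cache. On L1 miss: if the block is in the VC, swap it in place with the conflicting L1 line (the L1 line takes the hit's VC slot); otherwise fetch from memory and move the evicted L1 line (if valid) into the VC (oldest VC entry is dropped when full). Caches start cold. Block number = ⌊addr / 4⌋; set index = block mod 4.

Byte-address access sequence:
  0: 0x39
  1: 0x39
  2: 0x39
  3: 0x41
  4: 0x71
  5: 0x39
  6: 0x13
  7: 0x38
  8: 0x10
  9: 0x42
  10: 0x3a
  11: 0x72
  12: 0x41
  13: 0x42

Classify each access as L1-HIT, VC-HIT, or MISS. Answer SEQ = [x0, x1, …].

SEQ = [MISS, L1-HIT, L1-HIT, MISS, MISS, L1-HIT, MISS, L1-HIT, L1-HIT, VC-HIT, L1-HIT, VC-HIT, VC-HIT, L1-HIT]

0: 0x39 (blk 14, set 2) → MISS  vc=[]
1: 0x39 (blk 14, set 2) → L1-HIT  vc=[]
2: 0x39 (blk 14, set 2) → L1-HIT  vc=[]
3: 0x41 (blk 16, set 0) → MISS  vc=[]
4: 0x71 (blk 28, set 0) → MISS  vc=[16]
5: 0x39 (blk 14, set 2) → L1-HIT  vc=[16]
6: 0x13 (blk 4, set 0) → MISS  vc=[16, 28]
7: 0x38 (blk 14, set 2) → L1-HIT  vc=[16, 28]
8: 0x10 (blk 4, set 0) → L1-HIT  vc=[16, 28]
9: 0x42 (blk 16, set 0) → VC-HIT  vc=[4, 28]
10: 0x3a (blk 14, set 2) → L1-HIT  vc=[4, 28]
11: 0x72 (blk 28, set 0) → VC-HIT  vc=[4, 16]
12: 0x41 (blk 16, set 0) → VC-HIT  vc=[4, 28]
13: 0x42 (blk 16, set 0) → L1-HIT  vc=[4, 28]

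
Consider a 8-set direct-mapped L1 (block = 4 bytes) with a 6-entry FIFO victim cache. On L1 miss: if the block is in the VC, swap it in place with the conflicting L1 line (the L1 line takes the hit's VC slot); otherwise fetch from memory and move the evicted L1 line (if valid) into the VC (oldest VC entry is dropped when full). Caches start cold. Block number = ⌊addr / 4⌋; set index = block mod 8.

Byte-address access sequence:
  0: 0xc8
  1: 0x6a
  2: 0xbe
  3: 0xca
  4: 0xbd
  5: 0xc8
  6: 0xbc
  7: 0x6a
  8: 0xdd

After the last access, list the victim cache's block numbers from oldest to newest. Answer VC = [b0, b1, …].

  [0] addr=0xc8 blk=50 s=2: MISS | VC []
  [1] addr=0x6a blk=26 s=2: MISS | VC [50]
  [2] addr=0xbe blk=47 s=7: MISS | VC [50]
  [3] addr=0xca blk=50 s=2: VC-HIT | VC [26]
  [4] addr=0xbd blk=47 s=7: L1-HIT | VC [26]
  [5] addr=0xc8 blk=50 s=2: L1-HIT | VC [26]
  [6] addr=0xbc blk=47 s=7: L1-HIT | VC [26]
  [7] addr=0x6a blk=26 s=2: VC-HIT | VC [50]
  [8] addr=0xdd blk=55 s=7: MISS | VC [50, 47]

VC = [50, 47]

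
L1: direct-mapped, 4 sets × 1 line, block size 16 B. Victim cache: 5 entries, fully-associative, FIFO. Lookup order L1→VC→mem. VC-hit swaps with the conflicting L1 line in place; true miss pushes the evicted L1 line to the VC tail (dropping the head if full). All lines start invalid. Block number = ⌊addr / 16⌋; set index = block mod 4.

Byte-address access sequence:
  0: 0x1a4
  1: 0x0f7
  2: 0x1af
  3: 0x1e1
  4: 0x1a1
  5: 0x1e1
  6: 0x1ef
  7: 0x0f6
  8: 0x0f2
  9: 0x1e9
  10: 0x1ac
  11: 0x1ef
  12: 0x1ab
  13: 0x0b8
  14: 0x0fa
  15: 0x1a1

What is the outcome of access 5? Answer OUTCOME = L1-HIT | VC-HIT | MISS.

#0 0x1a4→b26/s2 MISS; vc=[]
#1 0xf7→b15/s3 MISS; vc=[]
#2 0x1af→b26/s2 L1-HIT; vc=[]
#3 0x1e1→b30/s2 MISS; vc=[26]
#4 0x1a1→b26/s2 VC-HIT; vc=[30]
#5 0x1e1→b30/s2 VC-HIT; vc=[26]
#6 0x1ef→b30/s2 L1-HIT; vc=[26]
#7 0xf6→b15/s3 L1-HIT; vc=[26]
#8 0xf2→b15/s3 L1-HIT; vc=[26]
#9 0x1e9→b30/s2 L1-HIT; vc=[26]
#10 0x1ac→b26/s2 VC-HIT; vc=[30]
#11 0x1ef→b30/s2 VC-HIT; vc=[26]
#12 0x1ab→b26/s2 VC-HIT; vc=[30]
#13 0xb8→b11/s3 MISS; vc=[30,15]
#14 0xfa→b15/s3 VC-HIT; vc=[30,11]
#15 0x1a1→b26/s2 L1-HIT; vc=[30,11]

OUTCOME = VC-HIT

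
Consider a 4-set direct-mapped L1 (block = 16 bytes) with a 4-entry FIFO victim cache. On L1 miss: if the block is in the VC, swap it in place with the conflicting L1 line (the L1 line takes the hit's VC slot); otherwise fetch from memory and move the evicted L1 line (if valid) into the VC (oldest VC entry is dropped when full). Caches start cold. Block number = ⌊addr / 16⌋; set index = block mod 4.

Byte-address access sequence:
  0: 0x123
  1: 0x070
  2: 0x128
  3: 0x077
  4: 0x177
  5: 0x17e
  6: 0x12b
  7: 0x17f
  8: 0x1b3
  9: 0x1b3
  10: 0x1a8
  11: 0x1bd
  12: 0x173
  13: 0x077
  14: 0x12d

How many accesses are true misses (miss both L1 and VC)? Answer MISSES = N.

#0 0x123→b18/s2 MISS; vc=[]
#1 0x70→b7/s3 MISS; vc=[]
#2 0x128→b18/s2 L1-HIT; vc=[]
#3 0x77→b7/s3 L1-HIT; vc=[]
#4 0x177→b23/s3 MISS; vc=[7]
#5 0x17e→b23/s3 L1-HIT; vc=[7]
#6 0x12b→b18/s2 L1-HIT; vc=[7]
#7 0x17f→b23/s3 L1-HIT; vc=[7]
#8 0x1b3→b27/s3 MISS; vc=[7,23]
#9 0x1b3→b27/s3 L1-HIT; vc=[7,23]
#10 0x1a8→b26/s2 MISS; vc=[7,23,18]
#11 0x1bd→b27/s3 L1-HIT; vc=[7,23,18]
#12 0x173→b23/s3 VC-HIT; vc=[7,27,18]
#13 0x77→b7/s3 VC-HIT; vc=[23,27,18]
#14 0x12d→b18/s2 VC-HIT; vc=[23,27,26]

MISSES = 5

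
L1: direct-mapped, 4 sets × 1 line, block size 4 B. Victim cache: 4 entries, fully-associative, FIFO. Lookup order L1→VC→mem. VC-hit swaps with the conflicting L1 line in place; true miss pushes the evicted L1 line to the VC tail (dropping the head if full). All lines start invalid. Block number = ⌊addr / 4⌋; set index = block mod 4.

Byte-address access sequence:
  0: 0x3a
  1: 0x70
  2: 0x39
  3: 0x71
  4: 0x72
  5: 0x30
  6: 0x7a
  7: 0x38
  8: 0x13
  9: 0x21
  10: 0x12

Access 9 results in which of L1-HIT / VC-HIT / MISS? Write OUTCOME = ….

OUTCOME = MISS

0: 0x3a (blk 14, set 2) → MISS  vc=[]
1: 0x70 (blk 28, set 0) → MISS  vc=[]
2: 0x39 (blk 14, set 2) → L1-HIT  vc=[]
3: 0x71 (blk 28, set 0) → L1-HIT  vc=[]
4: 0x72 (blk 28, set 0) → L1-HIT  vc=[]
5: 0x30 (blk 12, set 0) → MISS  vc=[28]
6: 0x7a (blk 30, set 2) → MISS  vc=[28, 14]
7: 0x38 (blk 14, set 2) → VC-HIT  vc=[28, 30]
8: 0x13 (blk 4, set 0) → MISS  vc=[28, 30, 12]
9: 0x21 (blk 8, set 0) → MISS  vc=[28, 30, 12, 4]
10: 0x12 (blk 4, set 0) → VC-HIT  vc=[28, 30, 12, 8]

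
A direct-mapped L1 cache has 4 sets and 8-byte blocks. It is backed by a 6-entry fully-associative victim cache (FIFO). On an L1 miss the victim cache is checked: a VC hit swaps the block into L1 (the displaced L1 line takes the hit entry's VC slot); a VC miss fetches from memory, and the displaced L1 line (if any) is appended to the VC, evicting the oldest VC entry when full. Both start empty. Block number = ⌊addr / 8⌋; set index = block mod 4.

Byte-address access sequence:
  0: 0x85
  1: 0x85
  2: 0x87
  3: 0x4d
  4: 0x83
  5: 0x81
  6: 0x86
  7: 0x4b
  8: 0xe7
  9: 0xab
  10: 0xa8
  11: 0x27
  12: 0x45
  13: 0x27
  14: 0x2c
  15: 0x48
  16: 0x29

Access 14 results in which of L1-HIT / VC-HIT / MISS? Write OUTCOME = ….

OUTCOME = MISS

0: 0x85 (blk 16, set 0) → MISS  vc=[]
1: 0x85 (blk 16, set 0) → L1-HIT  vc=[]
2: 0x87 (blk 16, set 0) → L1-HIT  vc=[]
3: 0x4d (blk 9, set 1) → MISS  vc=[]
4: 0x83 (blk 16, set 0) → L1-HIT  vc=[]
5: 0x81 (blk 16, set 0) → L1-HIT  vc=[]
6: 0x86 (blk 16, set 0) → L1-HIT  vc=[]
7: 0x4b (blk 9, set 1) → L1-HIT  vc=[]
8: 0xe7 (blk 28, set 0) → MISS  vc=[16]
9: 0xab (blk 21, set 1) → MISS  vc=[16, 9]
10: 0xa8 (blk 21, set 1) → L1-HIT  vc=[16, 9]
11: 0x27 (blk 4, set 0) → MISS  vc=[16, 9, 28]
12: 0x45 (blk 8, set 0) → MISS  vc=[16, 9, 28, 4]
13: 0x27 (blk 4, set 0) → VC-HIT  vc=[16, 9, 28, 8]
14: 0x2c (blk 5, set 1) → MISS  vc=[16, 9, 28, 8, 21]
15: 0x48 (blk 9, set 1) → VC-HIT  vc=[16, 5, 28, 8, 21]
16: 0x29 (blk 5, set 1) → VC-HIT  vc=[16, 9, 28, 8, 21]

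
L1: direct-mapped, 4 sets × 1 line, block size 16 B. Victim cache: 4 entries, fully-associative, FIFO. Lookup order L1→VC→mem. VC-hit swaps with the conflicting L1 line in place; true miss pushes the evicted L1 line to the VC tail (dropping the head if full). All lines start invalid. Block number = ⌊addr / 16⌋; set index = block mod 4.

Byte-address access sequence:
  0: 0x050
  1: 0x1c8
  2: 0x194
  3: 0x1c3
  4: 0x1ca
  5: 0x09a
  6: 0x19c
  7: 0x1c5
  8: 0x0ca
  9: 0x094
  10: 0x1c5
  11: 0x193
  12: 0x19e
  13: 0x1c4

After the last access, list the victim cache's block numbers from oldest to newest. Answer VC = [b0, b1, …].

  [0] addr=0x50 blk=5 s=1: MISS | VC []
  [1] addr=0x1c8 blk=28 s=0: MISS | VC []
  [2] addr=0x194 blk=25 s=1: MISS | VC [5]
  [3] addr=0x1c3 blk=28 s=0: L1-HIT | VC [5]
  [4] addr=0x1ca blk=28 s=0: L1-HIT | VC [5]
  [5] addr=0x9a blk=9 s=1: MISS | VC [5, 25]
  [6] addr=0x19c blk=25 s=1: VC-HIT | VC [5, 9]
  [7] addr=0x1c5 blk=28 s=0: L1-HIT | VC [5, 9]
  [8] addr=0xca blk=12 s=0: MISS | VC [5, 9, 28]
  [9] addr=0x94 blk=9 s=1: VC-HIT | VC [5, 25, 28]
  [10] addr=0x1c5 blk=28 s=0: VC-HIT | VC [5, 25, 12]
  [11] addr=0x193 blk=25 s=1: VC-HIT | VC [5, 9, 12]
  [12] addr=0x19e blk=25 s=1: L1-HIT | VC [5, 9, 12]
  [13] addr=0x1c4 blk=28 s=0: L1-HIT | VC [5, 9, 12]

VC = [5, 9, 12]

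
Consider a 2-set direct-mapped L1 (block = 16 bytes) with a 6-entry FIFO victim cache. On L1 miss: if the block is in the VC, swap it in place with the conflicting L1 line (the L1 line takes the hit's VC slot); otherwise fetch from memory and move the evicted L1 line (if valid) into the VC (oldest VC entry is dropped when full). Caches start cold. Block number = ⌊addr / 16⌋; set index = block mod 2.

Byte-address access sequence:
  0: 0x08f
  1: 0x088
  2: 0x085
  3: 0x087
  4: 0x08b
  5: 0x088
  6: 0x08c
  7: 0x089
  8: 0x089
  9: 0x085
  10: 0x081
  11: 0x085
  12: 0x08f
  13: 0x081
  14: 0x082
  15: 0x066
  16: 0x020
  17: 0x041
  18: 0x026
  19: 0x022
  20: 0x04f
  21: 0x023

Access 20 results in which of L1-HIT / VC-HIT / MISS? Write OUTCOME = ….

OUTCOME = VC-HIT

#0 0x8f→b8/s0 MISS; vc=[]
#1 0x88→b8/s0 L1-HIT; vc=[]
#2 0x85→b8/s0 L1-HIT; vc=[]
#3 0x87→b8/s0 L1-HIT; vc=[]
#4 0x8b→b8/s0 L1-HIT; vc=[]
#5 0x88→b8/s0 L1-HIT; vc=[]
#6 0x8c→b8/s0 L1-HIT; vc=[]
#7 0x89→b8/s0 L1-HIT; vc=[]
#8 0x89→b8/s0 L1-HIT; vc=[]
#9 0x85→b8/s0 L1-HIT; vc=[]
#10 0x81→b8/s0 L1-HIT; vc=[]
#11 0x85→b8/s0 L1-HIT; vc=[]
#12 0x8f→b8/s0 L1-HIT; vc=[]
#13 0x81→b8/s0 L1-HIT; vc=[]
#14 0x82→b8/s0 L1-HIT; vc=[]
#15 0x66→b6/s0 MISS; vc=[8]
#16 0x20→b2/s0 MISS; vc=[8,6]
#17 0x41→b4/s0 MISS; vc=[8,6,2]
#18 0x26→b2/s0 VC-HIT; vc=[8,6,4]
#19 0x22→b2/s0 L1-HIT; vc=[8,6,4]
#20 0x4f→b4/s0 VC-HIT; vc=[8,6,2]
#21 0x23→b2/s0 VC-HIT; vc=[8,6,4]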